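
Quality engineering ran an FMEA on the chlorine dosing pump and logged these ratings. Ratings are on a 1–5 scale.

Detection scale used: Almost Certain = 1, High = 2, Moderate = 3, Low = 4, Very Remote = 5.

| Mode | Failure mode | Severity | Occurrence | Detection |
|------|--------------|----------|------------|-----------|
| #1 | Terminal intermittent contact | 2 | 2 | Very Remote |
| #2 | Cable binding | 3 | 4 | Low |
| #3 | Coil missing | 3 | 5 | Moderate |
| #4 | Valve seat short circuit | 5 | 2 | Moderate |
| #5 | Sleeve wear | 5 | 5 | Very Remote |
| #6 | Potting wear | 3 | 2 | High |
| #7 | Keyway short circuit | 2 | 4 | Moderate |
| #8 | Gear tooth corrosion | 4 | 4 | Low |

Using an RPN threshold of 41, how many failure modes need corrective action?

RPN = Severity × Occurrence × Detection:
  #1: 2 × 2 × 5 = 20
  #2: 3 × 4 × 4 = 48
  #3: 3 × 5 × 3 = 45
  #4: 5 × 2 × 3 = 30
  #5: 5 × 5 × 5 = 125
  #6: 3 × 2 × 2 = 12
  #7: 2 × 4 × 3 = 24
  #8: 4 × 4 × 4 = 64
Modes with RPN ≥ 41: #2 (48), #3 (45), #5 (125), #8 (64) → 4.

4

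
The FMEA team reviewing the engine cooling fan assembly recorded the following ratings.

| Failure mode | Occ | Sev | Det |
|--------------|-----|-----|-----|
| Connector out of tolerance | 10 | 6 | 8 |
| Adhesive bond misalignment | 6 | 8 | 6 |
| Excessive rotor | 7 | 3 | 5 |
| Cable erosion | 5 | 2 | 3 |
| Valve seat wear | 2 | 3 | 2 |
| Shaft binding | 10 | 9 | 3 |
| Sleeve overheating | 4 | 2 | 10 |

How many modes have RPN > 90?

4

RPN = Severity × Occurrence × Detection:
  Connector out of tolerance: 6 × 10 × 8 = 480
  Adhesive bond misalignment: 8 × 6 × 6 = 288
  Excessive rotor: 3 × 7 × 5 = 105
  Cable erosion: 2 × 5 × 3 = 30
  Valve seat wear: 3 × 2 × 2 = 12
  Shaft binding: 9 × 10 × 3 = 270
  Sleeve overheating: 2 × 4 × 10 = 80
Modes with RPN > 90: Connector out of tolerance (480), Adhesive bond misalignment (288), Excessive rotor (105), Shaft binding (270) → 4.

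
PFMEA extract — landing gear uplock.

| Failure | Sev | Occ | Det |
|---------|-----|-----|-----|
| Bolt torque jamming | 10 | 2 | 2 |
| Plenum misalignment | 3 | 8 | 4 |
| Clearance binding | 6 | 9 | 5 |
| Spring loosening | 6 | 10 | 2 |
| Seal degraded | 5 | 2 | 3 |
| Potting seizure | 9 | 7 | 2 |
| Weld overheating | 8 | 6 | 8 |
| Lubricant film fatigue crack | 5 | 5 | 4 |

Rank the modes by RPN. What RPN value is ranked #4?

120

RPN = Severity × Occurrence × Detection:
  Bolt torque jamming: 10 × 2 × 2 = 40
  Plenum misalignment: 3 × 8 × 4 = 96
  Clearance binding: 6 × 9 × 5 = 270
  Spring loosening: 6 × 10 × 2 = 120
  Seal degraded: 5 × 2 × 3 = 30
  Potting seizure: 9 × 7 × 2 = 126
  Weld overheating: 8 × 6 × 8 = 384
  Lubricant film fatigue crack: 5 × 5 × 4 = 100
Sorted descending: 384, 270, 126, 120, 100, 96, 40, 30.
The fourth-highest RPN is 120 (Spring loosening).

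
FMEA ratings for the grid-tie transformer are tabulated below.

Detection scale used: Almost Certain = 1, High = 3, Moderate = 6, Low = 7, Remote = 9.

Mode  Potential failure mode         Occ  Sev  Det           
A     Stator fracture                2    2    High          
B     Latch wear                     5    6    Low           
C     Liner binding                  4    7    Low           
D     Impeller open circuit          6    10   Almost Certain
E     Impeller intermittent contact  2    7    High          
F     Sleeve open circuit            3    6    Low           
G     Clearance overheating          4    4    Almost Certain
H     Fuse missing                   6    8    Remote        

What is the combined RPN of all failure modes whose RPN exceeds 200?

642

RPN = Severity × Occurrence × Detection:
  A: 2 × 2 × 3 = 12
  B: 6 × 5 × 7 = 210
  C: 7 × 4 × 7 = 196
  D: 10 × 6 × 1 = 60
  E: 7 × 2 × 3 = 42
  F: 6 × 3 × 7 = 126
  G: 4 × 4 × 1 = 16
  H: 8 × 6 × 9 = 432
RPN > 200: B (210), H (432).
Sum: 210 + 432 = 642.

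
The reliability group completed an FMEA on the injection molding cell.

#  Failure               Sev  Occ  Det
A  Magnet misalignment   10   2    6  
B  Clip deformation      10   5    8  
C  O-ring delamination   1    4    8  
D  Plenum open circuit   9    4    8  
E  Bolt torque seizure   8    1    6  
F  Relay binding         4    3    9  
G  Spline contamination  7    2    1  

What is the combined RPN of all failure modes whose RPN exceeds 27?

RPN = Severity × Occurrence × Detection:
  A: 10 × 2 × 6 = 120
  B: 10 × 5 × 8 = 400
  C: 1 × 4 × 8 = 32
  D: 9 × 4 × 8 = 288
  E: 8 × 1 × 6 = 48
  F: 4 × 3 × 9 = 108
  G: 7 × 2 × 1 = 14
RPN > 27: A (120), B (400), C (32), D (288), E (48), F (108).
Sum: 120 + 400 + 32 + 288 + 48 + 108 = 996.

996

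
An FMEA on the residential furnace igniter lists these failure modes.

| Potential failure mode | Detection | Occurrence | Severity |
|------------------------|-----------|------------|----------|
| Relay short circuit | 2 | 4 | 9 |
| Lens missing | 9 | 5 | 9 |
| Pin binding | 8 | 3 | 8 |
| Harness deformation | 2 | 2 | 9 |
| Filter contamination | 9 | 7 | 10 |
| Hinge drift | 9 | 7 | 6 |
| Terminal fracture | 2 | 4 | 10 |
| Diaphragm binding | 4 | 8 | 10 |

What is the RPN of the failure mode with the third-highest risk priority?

RPN = Severity × Occurrence × Detection:
  Relay short circuit: 9 × 4 × 2 = 72
  Lens missing: 9 × 5 × 9 = 405
  Pin binding: 8 × 3 × 8 = 192
  Harness deformation: 9 × 2 × 2 = 36
  Filter contamination: 10 × 7 × 9 = 630
  Hinge drift: 6 × 7 × 9 = 378
  Terminal fracture: 10 × 4 × 2 = 80
  Diaphragm binding: 10 × 8 × 4 = 320
Sorted descending: 630, 405, 378, 320, 192, 80, 72, 36.
The third-highest RPN is 378 (Hinge drift).

378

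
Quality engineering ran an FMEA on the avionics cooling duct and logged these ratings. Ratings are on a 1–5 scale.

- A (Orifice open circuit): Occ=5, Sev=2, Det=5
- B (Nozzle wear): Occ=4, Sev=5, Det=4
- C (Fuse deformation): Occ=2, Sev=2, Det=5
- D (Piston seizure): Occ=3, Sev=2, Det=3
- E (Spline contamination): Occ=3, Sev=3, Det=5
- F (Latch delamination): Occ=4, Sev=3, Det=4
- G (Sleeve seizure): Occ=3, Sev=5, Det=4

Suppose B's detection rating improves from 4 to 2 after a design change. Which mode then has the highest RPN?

RPN = Severity × Occurrence × Detection:
  A: 2 × 5 × 5 = 50
  B: 5 × 4 × 4 = 80
  C: 2 × 2 × 5 = 20
  D: 2 × 3 × 3 = 18
  E: 3 × 3 × 5 = 45
  F: 3 × 4 × 4 = 48
  G: 5 × 3 × 4 = 60
After action: B → 5 × 4 × 2 = 40.
Revised RPNs: G=60, A=50, F=48, E=45, B=40, C=20, D=18.
Highest is now G (60).

G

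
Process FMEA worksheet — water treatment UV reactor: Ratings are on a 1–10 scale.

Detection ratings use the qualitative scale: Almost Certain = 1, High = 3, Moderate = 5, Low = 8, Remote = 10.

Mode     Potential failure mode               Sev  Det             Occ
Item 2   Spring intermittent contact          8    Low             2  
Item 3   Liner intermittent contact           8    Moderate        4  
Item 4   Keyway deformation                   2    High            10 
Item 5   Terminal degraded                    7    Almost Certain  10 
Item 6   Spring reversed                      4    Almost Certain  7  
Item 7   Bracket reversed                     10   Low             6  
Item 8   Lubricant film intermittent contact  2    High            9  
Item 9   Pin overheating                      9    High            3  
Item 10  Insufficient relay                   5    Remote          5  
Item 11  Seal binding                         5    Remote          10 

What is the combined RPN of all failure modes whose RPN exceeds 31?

RPN = Severity × Occurrence × Detection:
  Item 2: 8 × 2 × 8 = 128
  Item 3: 8 × 4 × 5 = 160
  Item 4: 2 × 10 × 3 = 60
  Item 5: 7 × 10 × 1 = 70
  Item 6: 4 × 7 × 1 = 28
  Item 7: 10 × 6 × 8 = 480
  Item 8: 2 × 9 × 3 = 54
  Item 9: 9 × 3 × 3 = 81
  Item 10: 5 × 5 × 10 = 250
  Item 11: 5 × 10 × 10 = 500
RPN > 31: Item 2 (128), Item 3 (160), Item 4 (60), Item 5 (70), Item 7 (480), Item 8 (54), Item 9 (81), Item 10 (250), Item 11 (500).
Sum: 128 + 160 + 60 + 70 + 480 + 54 + 81 + 250 + 500 = 1783.

1783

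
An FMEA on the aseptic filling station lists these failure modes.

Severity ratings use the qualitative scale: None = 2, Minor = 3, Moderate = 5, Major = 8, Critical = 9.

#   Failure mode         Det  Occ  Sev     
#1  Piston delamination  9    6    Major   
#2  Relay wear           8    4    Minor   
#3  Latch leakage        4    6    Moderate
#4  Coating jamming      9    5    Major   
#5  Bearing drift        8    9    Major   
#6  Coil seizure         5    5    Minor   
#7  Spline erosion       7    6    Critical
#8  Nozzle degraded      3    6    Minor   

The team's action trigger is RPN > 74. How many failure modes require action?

RPN = Severity × Occurrence × Detection:
  #1: 8 × 6 × 9 = 432
  #2: 3 × 4 × 8 = 96
  #3: 5 × 6 × 4 = 120
  #4: 8 × 5 × 9 = 360
  #5: 8 × 9 × 8 = 576
  #6: 3 × 5 × 5 = 75
  #7: 9 × 6 × 7 = 378
  #8: 3 × 6 × 3 = 54
Modes with RPN > 74: #1 (432), #2 (96), #3 (120), #4 (360), #5 (576), #6 (75), #7 (378) → 7.

7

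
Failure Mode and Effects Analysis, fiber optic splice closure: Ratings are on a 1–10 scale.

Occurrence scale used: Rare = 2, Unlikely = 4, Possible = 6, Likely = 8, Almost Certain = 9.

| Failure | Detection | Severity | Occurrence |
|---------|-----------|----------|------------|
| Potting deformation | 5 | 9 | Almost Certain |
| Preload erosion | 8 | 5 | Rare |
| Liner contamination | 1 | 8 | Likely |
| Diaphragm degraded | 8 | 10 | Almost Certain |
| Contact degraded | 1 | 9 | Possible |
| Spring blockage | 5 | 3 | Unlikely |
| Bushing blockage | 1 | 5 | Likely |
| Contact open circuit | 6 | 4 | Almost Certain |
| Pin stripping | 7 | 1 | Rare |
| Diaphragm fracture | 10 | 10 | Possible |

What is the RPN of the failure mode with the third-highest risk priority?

RPN = Severity × Occurrence × Detection:
  Potting deformation: 9 × 9 × 5 = 405
  Preload erosion: 5 × 2 × 8 = 80
  Liner contamination: 8 × 8 × 1 = 64
  Diaphragm degraded: 10 × 9 × 8 = 720
  Contact degraded: 9 × 6 × 1 = 54
  Spring blockage: 3 × 4 × 5 = 60
  Bushing blockage: 5 × 8 × 1 = 40
  Contact open circuit: 4 × 9 × 6 = 216
  Pin stripping: 1 × 2 × 7 = 14
  Diaphragm fracture: 10 × 6 × 10 = 600
Sorted descending: 720, 600, 405, 216, 80, 64, 60, 54, 40, 14.
The third-highest RPN is 405 (Potting deformation).

405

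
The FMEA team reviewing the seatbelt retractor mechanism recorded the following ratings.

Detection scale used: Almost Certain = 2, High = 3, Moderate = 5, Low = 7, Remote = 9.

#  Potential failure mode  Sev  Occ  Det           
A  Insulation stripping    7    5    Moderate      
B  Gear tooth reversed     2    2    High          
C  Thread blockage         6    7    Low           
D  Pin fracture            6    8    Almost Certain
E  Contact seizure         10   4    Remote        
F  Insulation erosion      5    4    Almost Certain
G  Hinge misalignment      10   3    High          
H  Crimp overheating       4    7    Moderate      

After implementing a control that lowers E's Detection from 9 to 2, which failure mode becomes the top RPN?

RPN = Severity × Occurrence × Detection:
  A: 7 × 5 × 5 = 175
  B: 2 × 2 × 3 = 12
  C: 6 × 7 × 7 = 294
  D: 6 × 8 × 2 = 96
  E: 10 × 4 × 9 = 360
  F: 5 × 4 × 2 = 40
  G: 10 × 3 × 3 = 90
  H: 4 × 7 × 5 = 140
After action: E → 10 × 4 × 2 = 80.
Revised RPNs: C=294, A=175, H=140, D=96, G=90, E=80, F=40, B=12.
Highest is now C (294).

C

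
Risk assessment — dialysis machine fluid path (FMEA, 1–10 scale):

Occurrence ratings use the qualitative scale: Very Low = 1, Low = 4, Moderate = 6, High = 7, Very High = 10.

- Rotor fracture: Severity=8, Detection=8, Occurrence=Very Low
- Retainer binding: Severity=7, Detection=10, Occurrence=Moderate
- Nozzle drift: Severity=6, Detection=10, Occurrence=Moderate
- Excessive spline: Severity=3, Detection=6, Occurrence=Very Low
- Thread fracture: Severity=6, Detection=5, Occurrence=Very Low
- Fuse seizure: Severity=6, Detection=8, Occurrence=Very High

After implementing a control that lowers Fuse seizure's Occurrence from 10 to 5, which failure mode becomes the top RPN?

Retainer binding

RPN = Severity × Occurrence × Detection:
  Rotor fracture: 8 × 1 × 8 = 64
  Retainer binding: 7 × 6 × 10 = 420
  Nozzle drift: 6 × 6 × 10 = 360
  Excessive spline: 3 × 1 × 6 = 18
  Thread fracture: 6 × 1 × 5 = 30
  Fuse seizure: 6 × 10 × 8 = 480
After action: Fuse seizure → 6 × 5 × 8 = 240.
Revised RPNs: Retainer binding=420, Nozzle drift=360, Fuse seizure=240, Rotor fracture=64, Thread fracture=30, Excessive spline=18.
Highest is now Retainer binding (420).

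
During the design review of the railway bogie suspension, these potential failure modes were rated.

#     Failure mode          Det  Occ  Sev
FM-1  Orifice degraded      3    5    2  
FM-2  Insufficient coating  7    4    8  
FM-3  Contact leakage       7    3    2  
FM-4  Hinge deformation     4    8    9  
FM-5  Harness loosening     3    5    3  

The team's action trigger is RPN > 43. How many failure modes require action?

RPN = Severity × Occurrence × Detection:
  FM-1: 2 × 5 × 3 = 30
  FM-2: 8 × 4 × 7 = 224
  FM-3: 2 × 3 × 7 = 42
  FM-4: 9 × 8 × 4 = 288
  FM-5: 3 × 5 × 3 = 45
Modes with RPN > 43: FM-2 (224), FM-4 (288), FM-5 (45) → 3.

3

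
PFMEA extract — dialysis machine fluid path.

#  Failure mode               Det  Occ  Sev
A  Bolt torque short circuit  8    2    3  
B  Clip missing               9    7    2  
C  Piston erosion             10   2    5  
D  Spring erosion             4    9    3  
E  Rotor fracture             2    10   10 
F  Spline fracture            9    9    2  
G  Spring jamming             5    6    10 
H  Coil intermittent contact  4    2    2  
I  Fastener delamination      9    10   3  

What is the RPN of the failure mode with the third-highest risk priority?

200

RPN = Severity × Occurrence × Detection:
  A: 3 × 2 × 8 = 48
  B: 2 × 7 × 9 = 126
  C: 5 × 2 × 10 = 100
  D: 3 × 9 × 4 = 108
  E: 10 × 10 × 2 = 200
  F: 2 × 9 × 9 = 162
  G: 10 × 6 × 5 = 300
  H: 2 × 2 × 4 = 16
  I: 3 × 10 × 9 = 270
Sorted descending: 300, 270, 200, 162, 126, 108, 100, 48, 16.
The third-highest RPN is 200 (E).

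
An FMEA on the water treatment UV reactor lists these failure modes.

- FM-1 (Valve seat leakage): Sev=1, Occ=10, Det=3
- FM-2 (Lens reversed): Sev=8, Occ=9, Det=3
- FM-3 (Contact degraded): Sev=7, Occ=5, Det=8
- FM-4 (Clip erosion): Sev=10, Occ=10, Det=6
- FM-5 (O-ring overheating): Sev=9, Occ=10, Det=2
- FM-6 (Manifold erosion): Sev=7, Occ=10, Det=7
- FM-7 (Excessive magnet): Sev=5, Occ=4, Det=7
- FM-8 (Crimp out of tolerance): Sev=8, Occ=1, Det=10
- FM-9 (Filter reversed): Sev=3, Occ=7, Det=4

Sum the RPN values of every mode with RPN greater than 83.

1990

RPN = Severity × Occurrence × Detection:
  FM-1: 1 × 10 × 3 = 30
  FM-2: 8 × 9 × 3 = 216
  FM-3: 7 × 5 × 8 = 280
  FM-4: 10 × 10 × 6 = 600
  FM-5: 9 × 10 × 2 = 180
  FM-6: 7 × 10 × 7 = 490
  FM-7: 5 × 4 × 7 = 140
  FM-8: 8 × 1 × 10 = 80
  FM-9: 3 × 7 × 4 = 84
RPN > 83: FM-2 (216), FM-3 (280), FM-4 (600), FM-5 (180), FM-6 (490), FM-7 (140), FM-9 (84).
Sum: 216 + 280 + 600 + 180 + 490 + 140 + 84 = 1990.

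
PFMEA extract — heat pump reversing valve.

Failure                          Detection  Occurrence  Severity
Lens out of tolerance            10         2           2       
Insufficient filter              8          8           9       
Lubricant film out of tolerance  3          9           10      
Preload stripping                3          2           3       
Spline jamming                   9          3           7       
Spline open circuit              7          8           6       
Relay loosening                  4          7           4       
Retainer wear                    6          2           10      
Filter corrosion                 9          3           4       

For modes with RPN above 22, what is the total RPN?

RPN = Severity × Occurrence × Detection:
  Lens out of tolerance: 2 × 2 × 10 = 40
  Insufficient filter: 9 × 8 × 8 = 576
  Lubricant film out of tolerance: 10 × 9 × 3 = 270
  Preload stripping: 3 × 2 × 3 = 18
  Spline jamming: 7 × 3 × 9 = 189
  Spline open circuit: 6 × 8 × 7 = 336
  Relay loosening: 4 × 7 × 4 = 112
  Retainer wear: 10 × 2 × 6 = 120
  Filter corrosion: 4 × 3 × 9 = 108
RPN > 22: Lens out of tolerance (40), Insufficient filter (576), Lubricant film out of tolerance (270), Spline jamming (189), Spline open circuit (336), Relay loosening (112), Retainer wear (120), Filter corrosion (108).
Sum: 40 + 576 + 270 + 189 + 336 + 112 + 120 + 108 = 1751.

1751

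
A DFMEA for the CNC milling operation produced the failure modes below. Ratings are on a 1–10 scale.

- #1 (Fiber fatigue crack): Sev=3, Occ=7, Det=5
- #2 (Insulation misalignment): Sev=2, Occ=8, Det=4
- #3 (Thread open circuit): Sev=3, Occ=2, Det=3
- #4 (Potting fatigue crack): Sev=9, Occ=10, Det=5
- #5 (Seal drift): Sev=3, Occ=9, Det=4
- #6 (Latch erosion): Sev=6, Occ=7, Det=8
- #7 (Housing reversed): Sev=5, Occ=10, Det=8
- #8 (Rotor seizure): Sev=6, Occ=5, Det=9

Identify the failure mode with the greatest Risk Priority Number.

RPN = Severity × Occurrence × Detection:
  #1: 3 × 7 × 5 = 105
  #2: 2 × 8 × 4 = 64
  #3: 3 × 2 × 3 = 18
  #4: 9 × 10 × 5 = 450
  #5: 3 × 9 × 4 = 108
  #6: 6 × 7 × 8 = 336
  #7: 5 × 10 × 8 = 400
  #8: 6 × 5 × 9 = 270
Highest RPN is 450 → #4.

#4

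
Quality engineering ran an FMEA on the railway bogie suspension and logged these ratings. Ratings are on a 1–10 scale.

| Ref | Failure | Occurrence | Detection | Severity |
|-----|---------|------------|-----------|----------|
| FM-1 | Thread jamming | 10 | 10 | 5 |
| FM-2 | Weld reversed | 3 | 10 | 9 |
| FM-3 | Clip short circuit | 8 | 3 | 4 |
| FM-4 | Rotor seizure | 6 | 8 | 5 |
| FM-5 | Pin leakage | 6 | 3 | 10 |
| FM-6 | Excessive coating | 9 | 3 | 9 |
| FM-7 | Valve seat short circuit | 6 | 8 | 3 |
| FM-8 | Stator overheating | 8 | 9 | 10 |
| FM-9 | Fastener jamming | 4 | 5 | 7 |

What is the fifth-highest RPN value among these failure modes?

240

RPN = Severity × Occurrence × Detection:
  FM-1: 5 × 10 × 10 = 500
  FM-2: 9 × 3 × 10 = 270
  FM-3: 4 × 8 × 3 = 96
  FM-4: 5 × 6 × 8 = 240
  FM-5: 10 × 6 × 3 = 180
  FM-6: 9 × 9 × 3 = 243
  FM-7: 3 × 6 × 8 = 144
  FM-8: 10 × 8 × 9 = 720
  FM-9: 7 × 4 × 5 = 140
Sorted descending: 720, 500, 270, 243, 240, 180, 144, 140, 96.
The fifth-highest RPN is 240 (FM-4).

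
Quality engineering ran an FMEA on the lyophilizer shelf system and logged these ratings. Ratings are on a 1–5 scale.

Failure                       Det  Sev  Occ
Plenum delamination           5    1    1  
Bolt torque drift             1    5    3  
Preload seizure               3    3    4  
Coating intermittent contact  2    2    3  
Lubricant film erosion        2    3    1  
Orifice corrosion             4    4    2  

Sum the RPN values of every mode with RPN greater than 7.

95

RPN = Severity × Occurrence × Detection:
  Plenum delamination: 1 × 1 × 5 = 5
  Bolt torque drift: 5 × 3 × 1 = 15
  Preload seizure: 3 × 4 × 3 = 36
  Coating intermittent contact: 2 × 3 × 2 = 12
  Lubricant film erosion: 3 × 1 × 2 = 6
  Orifice corrosion: 4 × 2 × 4 = 32
RPN > 7: Bolt torque drift (15), Preload seizure (36), Coating intermittent contact (12), Orifice corrosion (32).
Sum: 15 + 36 + 12 + 32 = 95.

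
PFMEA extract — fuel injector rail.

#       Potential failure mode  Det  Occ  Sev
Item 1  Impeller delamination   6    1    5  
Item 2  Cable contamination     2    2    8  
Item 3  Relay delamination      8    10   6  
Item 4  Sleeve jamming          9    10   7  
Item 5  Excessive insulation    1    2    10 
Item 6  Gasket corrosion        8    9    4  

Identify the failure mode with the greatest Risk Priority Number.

Item 4

RPN = Severity × Occurrence × Detection:
  Item 1: 5 × 1 × 6 = 30
  Item 2: 8 × 2 × 2 = 32
  Item 3: 6 × 10 × 8 = 480
  Item 4: 7 × 10 × 9 = 630
  Item 5: 10 × 2 × 1 = 20
  Item 6: 4 × 9 × 8 = 288
Highest RPN is 630 → Item 4.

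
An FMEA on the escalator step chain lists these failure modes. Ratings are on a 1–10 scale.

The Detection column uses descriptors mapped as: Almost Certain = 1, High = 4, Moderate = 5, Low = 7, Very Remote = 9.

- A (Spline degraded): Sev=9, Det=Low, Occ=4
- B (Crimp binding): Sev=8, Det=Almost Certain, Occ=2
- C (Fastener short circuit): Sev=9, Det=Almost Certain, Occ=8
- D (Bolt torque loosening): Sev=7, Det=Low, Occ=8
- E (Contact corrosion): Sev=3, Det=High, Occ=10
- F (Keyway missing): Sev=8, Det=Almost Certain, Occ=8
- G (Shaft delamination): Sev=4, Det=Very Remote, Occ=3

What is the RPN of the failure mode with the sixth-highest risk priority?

64

RPN = Severity × Occurrence × Detection:
  A: 9 × 4 × 7 = 252
  B: 8 × 2 × 1 = 16
  C: 9 × 8 × 1 = 72
  D: 7 × 8 × 7 = 392
  E: 3 × 10 × 4 = 120
  F: 8 × 8 × 1 = 64
  G: 4 × 3 × 9 = 108
Sorted descending: 392, 252, 120, 108, 72, 64, 16.
The sixth-highest RPN is 64 (F).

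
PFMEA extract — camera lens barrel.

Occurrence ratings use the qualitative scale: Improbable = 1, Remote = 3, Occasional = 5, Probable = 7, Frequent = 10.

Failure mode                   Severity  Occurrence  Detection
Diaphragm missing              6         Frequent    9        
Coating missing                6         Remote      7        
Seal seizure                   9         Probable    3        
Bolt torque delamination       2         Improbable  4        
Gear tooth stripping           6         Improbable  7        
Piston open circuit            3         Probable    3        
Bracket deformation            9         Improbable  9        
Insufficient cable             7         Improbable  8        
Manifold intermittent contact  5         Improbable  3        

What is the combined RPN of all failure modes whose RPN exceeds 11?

RPN = Severity × Occurrence × Detection:
  Diaphragm missing: 6 × 10 × 9 = 540
  Coating missing: 6 × 3 × 7 = 126
  Seal seizure: 9 × 7 × 3 = 189
  Bolt torque delamination: 2 × 1 × 4 = 8
  Gear tooth stripping: 6 × 1 × 7 = 42
  Piston open circuit: 3 × 7 × 3 = 63
  Bracket deformation: 9 × 1 × 9 = 81
  Insufficient cable: 7 × 1 × 8 = 56
  Manifold intermittent contact: 5 × 1 × 3 = 15
RPN > 11: Diaphragm missing (540), Coating missing (126), Seal seizure (189), Gear tooth stripping (42), Piston open circuit (63), Bracket deformation (81), Insufficient cable (56), Manifold intermittent contact (15).
Sum: 540 + 126 + 189 + 42 + 63 + 81 + 56 + 15 = 1112.

1112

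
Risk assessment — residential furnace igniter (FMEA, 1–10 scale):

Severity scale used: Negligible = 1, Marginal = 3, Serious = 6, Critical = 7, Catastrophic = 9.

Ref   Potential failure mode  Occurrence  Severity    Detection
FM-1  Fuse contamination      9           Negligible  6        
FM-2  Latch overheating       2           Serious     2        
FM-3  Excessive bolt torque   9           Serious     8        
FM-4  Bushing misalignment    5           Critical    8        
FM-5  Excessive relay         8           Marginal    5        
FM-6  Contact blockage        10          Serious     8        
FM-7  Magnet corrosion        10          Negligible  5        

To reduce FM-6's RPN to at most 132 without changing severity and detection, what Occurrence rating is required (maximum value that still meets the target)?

FM-6: S=6, O=10, D=8 → current RPN = 480.
Fixed product = 48. Need 48 × O ≤ 132, so O ≤ 132/48 = 2.75.
Maximum integer Occurrence rating = 2 (gives RPN 96; O=3 would give 144 > 132).

2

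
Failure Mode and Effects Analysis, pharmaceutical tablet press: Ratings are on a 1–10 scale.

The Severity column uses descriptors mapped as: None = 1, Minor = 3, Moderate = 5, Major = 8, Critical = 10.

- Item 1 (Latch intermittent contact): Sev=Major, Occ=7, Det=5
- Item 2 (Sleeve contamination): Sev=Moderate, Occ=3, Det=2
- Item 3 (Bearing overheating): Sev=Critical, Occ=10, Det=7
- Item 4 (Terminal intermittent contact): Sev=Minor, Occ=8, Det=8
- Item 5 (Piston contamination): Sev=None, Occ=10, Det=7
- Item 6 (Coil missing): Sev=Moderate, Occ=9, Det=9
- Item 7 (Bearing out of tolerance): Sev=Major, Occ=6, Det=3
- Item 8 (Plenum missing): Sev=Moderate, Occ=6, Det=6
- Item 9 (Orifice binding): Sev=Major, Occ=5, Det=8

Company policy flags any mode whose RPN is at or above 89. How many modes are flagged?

RPN = Severity × Occurrence × Detection:
  Item 1: 8 × 7 × 5 = 280
  Item 2: 5 × 3 × 2 = 30
  Item 3: 10 × 10 × 7 = 700
  Item 4: 3 × 8 × 8 = 192
  Item 5: 1 × 10 × 7 = 70
  Item 6: 5 × 9 × 9 = 405
  Item 7: 8 × 6 × 3 = 144
  Item 8: 5 × 6 × 6 = 180
  Item 9: 8 × 5 × 8 = 320
Modes with RPN ≥ 89: Item 1 (280), Item 3 (700), Item 4 (192), Item 6 (405), Item 7 (144), Item 8 (180), Item 9 (320) → 7.

7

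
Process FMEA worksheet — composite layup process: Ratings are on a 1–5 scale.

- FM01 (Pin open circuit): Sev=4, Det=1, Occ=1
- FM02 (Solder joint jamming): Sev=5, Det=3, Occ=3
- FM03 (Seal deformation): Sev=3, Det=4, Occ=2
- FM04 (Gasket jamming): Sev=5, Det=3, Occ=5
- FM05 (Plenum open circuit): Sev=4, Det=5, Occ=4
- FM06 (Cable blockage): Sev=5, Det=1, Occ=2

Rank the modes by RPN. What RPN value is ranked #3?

45

RPN = Severity × Occurrence × Detection:
  FM01: 4 × 1 × 1 = 4
  FM02: 5 × 3 × 3 = 45
  FM03: 3 × 2 × 4 = 24
  FM04: 5 × 5 × 3 = 75
  FM05: 4 × 4 × 5 = 80
  FM06: 5 × 2 × 1 = 10
Sorted descending: 80, 75, 45, 24, 10, 4.
The third-highest RPN is 45 (FM02).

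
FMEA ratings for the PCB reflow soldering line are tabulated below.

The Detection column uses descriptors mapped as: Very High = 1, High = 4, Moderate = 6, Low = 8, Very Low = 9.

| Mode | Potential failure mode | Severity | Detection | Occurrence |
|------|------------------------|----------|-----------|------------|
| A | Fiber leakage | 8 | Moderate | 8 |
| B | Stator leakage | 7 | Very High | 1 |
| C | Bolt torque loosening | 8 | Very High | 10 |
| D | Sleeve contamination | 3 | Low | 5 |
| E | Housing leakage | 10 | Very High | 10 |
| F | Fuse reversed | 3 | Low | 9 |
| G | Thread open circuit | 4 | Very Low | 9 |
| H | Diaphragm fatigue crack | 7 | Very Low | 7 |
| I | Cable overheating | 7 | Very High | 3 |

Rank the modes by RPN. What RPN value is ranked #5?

120

RPN = Severity × Occurrence × Detection:
  A: 8 × 8 × 6 = 384
  B: 7 × 1 × 1 = 7
  C: 8 × 10 × 1 = 80
  D: 3 × 5 × 8 = 120
  E: 10 × 10 × 1 = 100
  F: 3 × 9 × 8 = 216
  G: 4 × 9 × 9 = 324
  H: 7 × 7 × 9 = 441
  I: 7 × 3 × 1 = 21
Sorted descending: 441, 384, 324, 216, 120, 100, 80, 21, 7.
The fifth-highest RPN is 120 (D).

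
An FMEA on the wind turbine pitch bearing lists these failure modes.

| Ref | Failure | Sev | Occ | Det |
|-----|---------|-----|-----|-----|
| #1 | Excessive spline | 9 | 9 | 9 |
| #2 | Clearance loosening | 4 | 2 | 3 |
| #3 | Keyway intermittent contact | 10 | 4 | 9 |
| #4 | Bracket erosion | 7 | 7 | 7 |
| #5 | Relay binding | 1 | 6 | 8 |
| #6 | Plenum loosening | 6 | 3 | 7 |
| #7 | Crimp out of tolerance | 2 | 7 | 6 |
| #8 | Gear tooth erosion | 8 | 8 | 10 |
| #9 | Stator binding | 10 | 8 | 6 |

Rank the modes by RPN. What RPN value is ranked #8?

RPN = Severity × Occurrence × Detection:
  #1: 9 × 9 × 9 = 729
  #2: 4 × 2 × 3 = 24
  #3: 10 × 4 × 9 = 360
  #4: 7 × 7 × 7 = 343
  #5: 1 × 6 × 8 = 48
  #6: 6 × 3 × 7 = 126
  #7: 2 × 7 × 6 = 84
  #8: 8 × 8 × 10 = 640
  #9: 10 × 8 × 6 = 480
Sorted descending: 729, 640, 480, 360, 343, 126, 84, 48, 24.
The eighth-highest RPN is 48 (#5).

48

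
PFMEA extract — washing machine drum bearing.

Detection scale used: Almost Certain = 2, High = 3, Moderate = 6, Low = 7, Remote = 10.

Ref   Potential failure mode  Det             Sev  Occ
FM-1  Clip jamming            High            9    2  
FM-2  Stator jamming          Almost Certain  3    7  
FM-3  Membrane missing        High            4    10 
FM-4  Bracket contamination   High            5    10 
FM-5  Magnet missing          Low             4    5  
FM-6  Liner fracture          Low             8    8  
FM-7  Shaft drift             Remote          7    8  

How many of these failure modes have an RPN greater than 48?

RPN = Severity × Occurrence × Detection:
  FM-1: 9 × 2 × 3 = 54
  FM-2: 3 × 7 × 2 = 42
  FM-3: 4 × 10 × 3 = 120
  FM-4: 5 × 10 × 3 = 150
  FM-5: 4 × 5 × 7 = 140
  FM-6: 8 × 8 × 7 = 448
  FM-7: 7 × 8 × 10 = 560
Modes with RPN > 48: FM-1 (54), FM-3 (120), FM-4 (150), FM-5 (140), FM-6 (448), FM-7 (560) → 6.

6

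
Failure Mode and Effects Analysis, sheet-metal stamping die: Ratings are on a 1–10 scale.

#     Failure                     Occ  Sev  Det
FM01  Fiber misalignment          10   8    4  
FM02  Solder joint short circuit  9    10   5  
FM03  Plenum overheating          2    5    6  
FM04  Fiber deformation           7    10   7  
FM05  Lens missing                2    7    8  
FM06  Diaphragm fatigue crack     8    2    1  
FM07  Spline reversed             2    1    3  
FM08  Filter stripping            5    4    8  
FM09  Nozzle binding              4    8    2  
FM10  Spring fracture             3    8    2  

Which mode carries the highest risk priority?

FM04

RPN = Severity × Occurrence × Detection:
  FM01: 8 × 10 × 4 = 320
  FM02: 10 × 9 × 5 = 450
  FM03: 5 × 2 × 6 = 60
  FM04: 10 × 7 × 7 = 490
  FM05: 7 × 2 × 8 = 112
  FM06: 2 × 8 × 1 = 16
  FM07: 1 × 2 × 3 = 6
  FM08: 4 × 5 × 8 = 160
  FM09: 8 × 4 × 2 = 64
  FM10: 8 × 3 × 2 = 48
Highest RPN is 490 → FM04.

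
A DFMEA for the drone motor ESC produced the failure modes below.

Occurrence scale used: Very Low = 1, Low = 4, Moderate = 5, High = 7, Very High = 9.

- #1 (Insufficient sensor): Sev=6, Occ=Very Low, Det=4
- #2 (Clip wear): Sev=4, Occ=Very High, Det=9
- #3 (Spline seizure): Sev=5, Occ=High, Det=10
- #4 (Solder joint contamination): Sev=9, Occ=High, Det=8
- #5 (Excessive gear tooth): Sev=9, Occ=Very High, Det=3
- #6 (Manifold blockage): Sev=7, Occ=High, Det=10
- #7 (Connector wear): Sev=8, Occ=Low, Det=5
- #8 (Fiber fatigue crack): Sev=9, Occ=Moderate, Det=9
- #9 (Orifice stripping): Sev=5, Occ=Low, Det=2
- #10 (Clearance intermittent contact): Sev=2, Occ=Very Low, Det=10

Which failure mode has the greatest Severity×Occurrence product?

#5

Criticality = Severity × Occurrence:
  #1: 6 × 1 = 6
  #2: 4 × 9 = 36
  #3: 5 × 7 = 35
  #4: 9 × 7 = 63
  #5: 9 × 9 = 81
  #6: 7 × 7 = 49
  #7: 8 × 4 = 32
  #8: 9 × 5 = 45
  #9: 5 × 4 = 20
  #10: 2 × 1 = 2
Highest criticality is 81 → #5.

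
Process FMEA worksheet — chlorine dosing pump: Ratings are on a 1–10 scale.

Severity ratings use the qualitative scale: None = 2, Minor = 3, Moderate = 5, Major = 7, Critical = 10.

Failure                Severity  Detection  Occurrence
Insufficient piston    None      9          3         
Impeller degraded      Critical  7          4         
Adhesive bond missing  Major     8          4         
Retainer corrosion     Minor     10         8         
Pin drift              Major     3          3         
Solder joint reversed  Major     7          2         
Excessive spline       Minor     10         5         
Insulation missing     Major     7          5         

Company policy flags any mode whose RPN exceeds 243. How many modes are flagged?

RPN = Severity × Occurrence × Detection:
  Insufficient piston: 2 × 3 × 9 = 54
  Impeller degraded: 10 × 4 × 7 = 280
  Adhesive bond missing: 7 × 4 × 8 = 224
  Retainer corrosion: 3 × 8 × 10 = 240
  Pin drift: 7 × 3 × 3 = 63
  Solder joint reversed: 7 × 2 × 7 = 98
  Excessive spline: 3 × 5 × 10 = 150
  Insulation missing: 7 × 5 × 7 = 245
Modes with RPN > 243: Impeller degraded (280), Insulation missing (245) → 2.

2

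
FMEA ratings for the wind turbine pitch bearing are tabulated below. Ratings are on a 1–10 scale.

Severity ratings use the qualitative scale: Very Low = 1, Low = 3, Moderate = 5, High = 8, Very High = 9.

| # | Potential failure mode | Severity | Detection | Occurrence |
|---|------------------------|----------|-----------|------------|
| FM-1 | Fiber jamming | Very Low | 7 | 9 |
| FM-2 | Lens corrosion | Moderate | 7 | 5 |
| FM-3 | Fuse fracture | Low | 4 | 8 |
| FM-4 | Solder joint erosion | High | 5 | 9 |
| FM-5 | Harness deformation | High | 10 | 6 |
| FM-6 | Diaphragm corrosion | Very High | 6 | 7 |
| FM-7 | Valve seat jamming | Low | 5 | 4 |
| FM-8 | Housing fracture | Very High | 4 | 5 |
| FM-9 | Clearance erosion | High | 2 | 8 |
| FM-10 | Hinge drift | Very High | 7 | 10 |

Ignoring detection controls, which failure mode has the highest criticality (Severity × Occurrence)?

FM-10

Criticality = Severity × Occurrence:
  FM-1: 1 × 9 = 9
  FM-2: 5 × 5 = 25
  FM-3: 3 × 8 = 24
  FM-4: 8 × 9 = 72
  FM-5: 8 × 6 = 48
  FM-6: 9 × 7 = 63
  FM-7: 3 × 4 = 12
  FM-8: 9 × 5 = 45
  FM-9: 8 × 8 = 64
  FM-10: 9 × 10 = 90
Highest criticality is 90 → FM-10.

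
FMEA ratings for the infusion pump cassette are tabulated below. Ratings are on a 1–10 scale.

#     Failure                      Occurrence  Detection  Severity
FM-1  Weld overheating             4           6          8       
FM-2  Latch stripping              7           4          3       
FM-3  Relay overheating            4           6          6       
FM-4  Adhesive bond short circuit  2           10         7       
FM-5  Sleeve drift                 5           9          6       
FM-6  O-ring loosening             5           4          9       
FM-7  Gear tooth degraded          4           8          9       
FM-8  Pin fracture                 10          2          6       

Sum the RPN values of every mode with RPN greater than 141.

RPN = Severity × Occurrence × Detection:
  FM-1: 8 × 4 × 6 = 192
  FM-2: 3 × 7 × 4 = 84
  FM-3: 6 × 4 × 6 = 144
  FM-4: 7 × 2 × 10 = 140
  FM-5: 6 × 5 × 9 = 270
  FM-6: 9 × 5 × 4 = 180
  FM-7: 9 × 4 × 8 = 288
  FM-8: 6 × 10 × 2 = 120
RPN > 141: FM-1 (192), FM-3 (144), FM-5 (270), FM-6 (180), FM-7 (288).
Sum: 192 + 144 + 270 + 180 + 288 = 1074.

1074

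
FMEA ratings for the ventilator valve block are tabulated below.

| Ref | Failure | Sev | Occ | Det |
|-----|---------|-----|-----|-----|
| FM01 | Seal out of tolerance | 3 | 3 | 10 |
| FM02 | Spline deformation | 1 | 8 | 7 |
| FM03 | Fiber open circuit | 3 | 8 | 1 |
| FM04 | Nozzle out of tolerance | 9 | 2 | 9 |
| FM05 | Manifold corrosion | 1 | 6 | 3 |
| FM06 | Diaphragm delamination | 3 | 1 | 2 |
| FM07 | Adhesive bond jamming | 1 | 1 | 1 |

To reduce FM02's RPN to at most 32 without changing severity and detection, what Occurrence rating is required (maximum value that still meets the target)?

FM02: S=1, O=8, D=7 → current RPN = 56.
Fixed product = 7. Need 7 × O ≤ 32, so O ≤ 32/7 = 4.57.
Maximum integer Occurrence rating = 4 (gives RPN 28; O=5 would give 35 > 32).

4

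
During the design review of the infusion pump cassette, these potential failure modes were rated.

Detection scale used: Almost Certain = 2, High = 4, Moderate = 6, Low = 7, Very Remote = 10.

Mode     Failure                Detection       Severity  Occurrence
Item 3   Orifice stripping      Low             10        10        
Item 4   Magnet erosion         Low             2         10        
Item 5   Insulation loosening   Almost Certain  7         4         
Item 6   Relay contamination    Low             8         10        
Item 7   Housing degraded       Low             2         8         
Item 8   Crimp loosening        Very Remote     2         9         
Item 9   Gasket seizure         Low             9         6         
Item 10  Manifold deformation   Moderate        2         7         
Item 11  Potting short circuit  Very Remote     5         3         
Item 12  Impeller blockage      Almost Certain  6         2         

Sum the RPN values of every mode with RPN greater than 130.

RPN = Severity × Occurrence × Detection:
  Item 3: 10 × 10 × 7 = 700
  Item 4: 2 × 10 × 7 = 140
  Item 5: 7 × 4 × 2 = 56
  Item 6: 8 × 10 × 7 = 560
  Item 7: 2 × 8 × 7 = 112
  Item 8: 2 × 9 × 10 = 180
  Item 9: 9 × 6 × 7 = 378
  Item 10: 2 × 7 × 6 = 84
  Item 11: 5 × 3 × 10 = 150
  Item 12: 6 × 2 × 2 = 24
RPN > 130: Item 3 (700), Item 4 (140), Item 6 (560), Item 8 (180), Item 9 (378), Item 11 (150).
Sum: 700 + 140 + 560 + 180 + 378 + 150 = 2108.

2108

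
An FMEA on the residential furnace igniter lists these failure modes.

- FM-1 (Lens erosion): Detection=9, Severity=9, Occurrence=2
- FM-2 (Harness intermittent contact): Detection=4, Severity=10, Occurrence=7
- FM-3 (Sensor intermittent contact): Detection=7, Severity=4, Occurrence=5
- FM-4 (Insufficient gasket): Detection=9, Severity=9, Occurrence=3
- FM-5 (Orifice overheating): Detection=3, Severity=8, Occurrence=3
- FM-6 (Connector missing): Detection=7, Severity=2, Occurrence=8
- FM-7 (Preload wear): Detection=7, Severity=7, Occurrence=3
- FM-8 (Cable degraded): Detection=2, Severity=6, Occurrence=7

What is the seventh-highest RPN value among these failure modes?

RPN = Severity × Occurrence × Detection:
  FM-1: 9 × 2 × 9 = 162
  FM-2: 10 × 7 × 4 = 280
  FM-3: 4 × 5 × 7 = 140
  FM-4: 9 × 3 × 9 = 243
  FM-5: 8 × 3 × 3 = 72
  FM-6: 2 × 8 × 7 = 112
  FM-7: 7 × 3 × 7 = 147
  FM-8: 6 × 7 × 2 = 84
Sorted descending: 280, 243, 162, 147, 140, 112, 84, 72.
The seventh-highest RPN is 84 (FM-8).

84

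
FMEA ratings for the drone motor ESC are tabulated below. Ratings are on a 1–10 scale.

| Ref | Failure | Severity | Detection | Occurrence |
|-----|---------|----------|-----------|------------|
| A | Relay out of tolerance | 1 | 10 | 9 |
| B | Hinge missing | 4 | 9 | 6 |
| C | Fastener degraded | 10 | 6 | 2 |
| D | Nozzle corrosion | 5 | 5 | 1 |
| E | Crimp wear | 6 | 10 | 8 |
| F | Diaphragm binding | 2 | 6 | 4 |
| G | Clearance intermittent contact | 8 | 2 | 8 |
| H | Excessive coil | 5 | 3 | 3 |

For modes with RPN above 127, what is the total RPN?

824

RPN = Severity × Occurrence × Detection:
  A: 1 × 9 × 10 = 90
  B: 4 × 6 × 9 = 216
  C: 10 × 2 × 6 = 120
  D: 5 × 1 × 5 = 25
  E: 6 × 8 × 10 = 480
  F: 2 × 4 × 6 = 48
  G: 8 × 8 × 2 = 128
  H: 5 × 3 × 3 = 45
RPN > 127: B (216), E (480), G (128).
Sum: 216 + 480 + 128 = 824.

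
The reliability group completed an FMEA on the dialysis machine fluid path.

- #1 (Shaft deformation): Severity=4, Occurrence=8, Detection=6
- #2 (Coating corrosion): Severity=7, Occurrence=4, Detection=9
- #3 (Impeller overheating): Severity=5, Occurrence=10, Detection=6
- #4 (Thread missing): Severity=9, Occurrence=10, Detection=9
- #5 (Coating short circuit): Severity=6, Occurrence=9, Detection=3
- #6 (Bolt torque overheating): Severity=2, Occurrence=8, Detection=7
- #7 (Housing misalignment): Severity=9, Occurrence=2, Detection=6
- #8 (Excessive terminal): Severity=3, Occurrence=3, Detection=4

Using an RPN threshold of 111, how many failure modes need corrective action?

RPN = Severity × Occurrence × Detection:
  #1: 4 × 8 × 6 = 192
  #2: 7 × 4 × 9 = 252
  #3: 5 × 10 × 6 = 300
  #4: 9 × 10 × 9 = 810
  #5: 6 × 9 × 3 = 162
  #6: 2 × 8 × 7 = 112
  #7: 9 × 2 × 6 = 108
  #8: 3 × 3 × 4 = 36
Modes with RPN ≥ 111: #1 (192), #2 (252), #3 (300), #4 (810), #5 (162), #6 (112) → 6.

6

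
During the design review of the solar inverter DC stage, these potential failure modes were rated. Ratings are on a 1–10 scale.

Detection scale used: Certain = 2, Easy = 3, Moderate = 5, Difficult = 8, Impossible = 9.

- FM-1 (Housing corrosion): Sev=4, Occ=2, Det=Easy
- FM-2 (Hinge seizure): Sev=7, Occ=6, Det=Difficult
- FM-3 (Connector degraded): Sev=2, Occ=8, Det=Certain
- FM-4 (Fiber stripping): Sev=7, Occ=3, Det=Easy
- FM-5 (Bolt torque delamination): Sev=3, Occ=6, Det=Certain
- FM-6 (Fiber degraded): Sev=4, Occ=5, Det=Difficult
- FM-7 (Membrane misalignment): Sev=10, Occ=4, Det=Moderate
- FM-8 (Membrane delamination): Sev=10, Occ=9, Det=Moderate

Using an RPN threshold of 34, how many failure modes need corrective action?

RPN = Severity × Occurrence × Detection:
  FM-1: 4 × 2 × 3 = 24
  FM-2: 7 × 6 × 8 = 336
  FM-3: 2 × 8 × 2 = 32
  FM-4: 7 × 3 × 3 = 63
  FM-5: 3 × 6 × 2 = 36
  FM-6: 4 × 5 × 8 = 160
  FM-7: 10 × 4 × 5 = 200
  FM-8: 10 × 9 × 5 = 450
Modes with RPN ≥ 34: FM-2 (336), FM-4 (63), FM-5 (36), FM-6 (160), FM-7 (200), FM-8 (450) → 6.

6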